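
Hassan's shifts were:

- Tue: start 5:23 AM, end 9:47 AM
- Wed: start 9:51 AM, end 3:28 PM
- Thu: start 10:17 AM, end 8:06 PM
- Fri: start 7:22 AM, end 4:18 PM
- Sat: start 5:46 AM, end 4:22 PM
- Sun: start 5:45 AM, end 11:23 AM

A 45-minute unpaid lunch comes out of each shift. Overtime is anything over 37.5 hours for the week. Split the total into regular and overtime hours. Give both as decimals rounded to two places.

Regular 37.50 hours, overtime 3.00 hours

Tue: 5:23 AM–9:47 AM = 4 h 24 min; less 45 min break → 3 h 39 min
Wed: 9:51 AM–3:28 PM = 5 h 37 min; less 45 min break → 4 h 52 min
Thu: 10:17 AM–8:06 PM = 9 h 49 min; less 45 min break → 9 h 4 min
Fri: 7:22 AM–4:18 PM = 8 h 56 min; less 45 min break → 8 h 11 min
Sat: 5:46 AM–4:22 PM = 10 h 36 min; less 45 min break → 9 h 51 min
Sun: 5:45 AM–11:23 AM = 5 h 38 min; less 45 min break → 4 h 53 min
Total worked: 40 h 30 min = 40.50 h.
Threshold 37.5 h → overtime 3 h 0 min, regular 37 h 30 min.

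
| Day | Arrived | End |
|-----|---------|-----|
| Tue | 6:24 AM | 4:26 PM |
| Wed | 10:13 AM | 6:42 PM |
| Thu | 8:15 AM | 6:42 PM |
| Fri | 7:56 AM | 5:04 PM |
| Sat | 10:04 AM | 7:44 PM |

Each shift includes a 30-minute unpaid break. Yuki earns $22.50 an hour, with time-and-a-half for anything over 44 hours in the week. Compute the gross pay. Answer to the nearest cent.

Tue: 6:24 AM–4:26 PM = 10 h 2 min; less 30 min break → 9 h 32 min
Wed: 10:13 AM–6:42 PM = 8 h 29 min; less 30 min break → 7 h 59 min
Thu: 8:15 AM–6:42 PM = 10 h 27 min; less 30 min break → 9 h 57 min
Fri: 7:56 AM–5:04 PM = 9 h 8 min; less 30 min break → 8 h 38 min
Sat: 10:04 AM–7:44 PM = 9 h 40 min; less 30 min break → 9 h 10 min
Total worked: 45 h 16 min = 2716 min.
Regular 44 h 0 min = 2640 min at $22.50/h; overtime 1 h 16 min = 76 min at $33.75/h.
Pay = (2640 × $22.50 + 76 × $33.75) ÷ 60 = $1032.75.

$1032.75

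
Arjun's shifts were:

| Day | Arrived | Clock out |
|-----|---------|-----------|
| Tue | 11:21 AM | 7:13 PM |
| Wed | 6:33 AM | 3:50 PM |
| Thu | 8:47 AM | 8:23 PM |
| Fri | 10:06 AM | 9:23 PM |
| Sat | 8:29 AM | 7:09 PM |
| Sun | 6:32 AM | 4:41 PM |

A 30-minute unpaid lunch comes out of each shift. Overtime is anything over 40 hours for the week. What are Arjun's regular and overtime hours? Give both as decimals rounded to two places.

Regular 40.00 hours, overtime 17.85 hours

Tue: 11:21 AM–7:13 PM = 7 h 52 min; less 30 min break → 7 h 22 min
Wed: 6:33 AM–3:50 PM = 9 h 17 min; less 30 min break → 8 h 47 min
Thu: 8:47 AM–8:23 PM = 11 h 36 min; less 30 min break → 11 h 6 min
Fri: 10:06 AM–9:23 PM = 11 h 17 min; less 30 min break → 10 h 47 min
Sat: 8:29 AM–7:09 PM = 10 h 40 min; less 30 min break → 10 h 10 min
Sun: 6:32 AM–4:41 PM = 10 h 9 min; less 30 min break → 9 h 39 min
Total worked: 57 h 51 min = 57.85 h.
Threshold 40 h → overtime 17 h 51 min, regular 40 h 0 min.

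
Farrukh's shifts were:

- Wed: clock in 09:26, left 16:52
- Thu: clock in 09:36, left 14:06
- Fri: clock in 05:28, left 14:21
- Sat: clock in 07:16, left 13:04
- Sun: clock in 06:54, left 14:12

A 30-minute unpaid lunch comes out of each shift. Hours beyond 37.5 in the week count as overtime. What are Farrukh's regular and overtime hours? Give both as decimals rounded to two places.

Regular 31.42 hours, overtime 0.00 hours

Wed: 09:26–16:52 = 7 h 26 min; less 30 min break → 6 h 56 min
Thu: 09:36–14:06 = 4 h 30 min; less 30 min break → 4 h 0 min
Fri: 05:28–14:21 = 8 h 53 min; less 30 min break → 8 h 23 min
Sat: 07:16–13:04 = 5 h 48 min; less 30 min break → 5 h 18 min
Sun: 06:54–14:12 = 7 h 18 min; less 30 min break → 6 h 48 min
Total worked: 31 h 25 min = 31.42 h.
Threshold 37.5 h → overtime 0 h 0 min, regular 31 h 25 min.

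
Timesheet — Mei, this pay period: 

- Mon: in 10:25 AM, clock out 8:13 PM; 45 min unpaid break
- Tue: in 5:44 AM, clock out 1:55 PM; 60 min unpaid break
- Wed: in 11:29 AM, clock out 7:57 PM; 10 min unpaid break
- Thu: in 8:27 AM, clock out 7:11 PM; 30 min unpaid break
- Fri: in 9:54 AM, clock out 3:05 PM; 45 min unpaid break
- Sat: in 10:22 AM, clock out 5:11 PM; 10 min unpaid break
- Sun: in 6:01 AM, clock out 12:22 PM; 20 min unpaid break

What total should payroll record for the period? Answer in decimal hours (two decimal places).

Mon: 10:25 AM–8:13 PM = 9 h 48 min; less 45 min break → 9 h 3 min
Tue: 5:44 AM–1:55 PM = 8 h 11 min; less 60 min break → 7 h 11 min
Wed: 11:29 AM–7:57 PM = 8 h 28 min; less 10 min break → 8 h 18 min
Thu: 8:27 AM–7:11 PM = 10 h 44 min; less 30 min break → 10 h 14 min
Fri: 9:54 AM–3:05 PM = 5 h 11 min; less 45 min break → 4 h 26 min
Sat: 10:22 AM–5:11 PM = 6 h 49 min; less 10 min break → 6 h 39 min
Sun: 6:01 AM–12:22 PM = 6 h 21 min; less 20 min break → 6 h 1 min
Total: 9 h 3 min + 7 h 11 min + 8 h 18 min + 10 h 14 min + 4 h 26 min + 6 h 39 min + 6 h 1 min = 51 h 52 min.

51.87 hours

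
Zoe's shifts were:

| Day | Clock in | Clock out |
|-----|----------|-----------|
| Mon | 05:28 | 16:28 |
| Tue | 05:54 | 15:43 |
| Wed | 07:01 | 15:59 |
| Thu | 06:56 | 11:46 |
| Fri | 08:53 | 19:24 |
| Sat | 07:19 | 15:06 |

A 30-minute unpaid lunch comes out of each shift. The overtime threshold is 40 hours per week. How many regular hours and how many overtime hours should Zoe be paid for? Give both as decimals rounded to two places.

Mon: 05:28–16:28 = 11 h 0 min; less 30 min break → 10 h 30 min
Tue: 05:54–15:43 = 9 h 49 min; less 30 min break → 9 h 19 min
Wed: 07:01–15:59 = 8 h 58 min; less 30 min break → 8 h 28 min
Thu: 06:56–11:46 = 4 h 50 min; less 30 min break → 4 h 20 min
Fri: 08:53–19:24 = 10 h 31 min; less 30 min break → 10 h 1 min
Sat: 07:19–15:06 = 7 h 47 min; less 30 min break → 7 h 17 min
Total worked: 49 h 55 min = 49.92 h.
Threshold 40 h → overtime 9 h 55 min, regular 40 h 0 min.

Regular 40.00 hours, overtime 9.92 hours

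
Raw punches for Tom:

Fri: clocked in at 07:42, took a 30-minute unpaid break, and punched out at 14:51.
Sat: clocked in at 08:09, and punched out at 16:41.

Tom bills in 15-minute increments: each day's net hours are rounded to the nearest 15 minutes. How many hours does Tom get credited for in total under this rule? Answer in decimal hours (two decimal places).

15.25 hours

Fri: 07:42–14:51 = 7 h 9 min − 30 min = 6 h 39 min → rounds to 6 h 45 min
Sat: 08:09–16:41 = 8 h 32 min → rounds to 8 h 30 min
Total credited: 15 h 15 min.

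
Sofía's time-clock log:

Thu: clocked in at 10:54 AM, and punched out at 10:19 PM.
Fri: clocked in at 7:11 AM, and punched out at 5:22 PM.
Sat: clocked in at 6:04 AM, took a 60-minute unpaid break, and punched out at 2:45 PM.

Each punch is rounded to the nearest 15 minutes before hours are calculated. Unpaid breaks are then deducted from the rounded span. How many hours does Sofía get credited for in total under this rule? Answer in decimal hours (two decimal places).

Thu: in 10:54 AM→11:00 AM, out 10:19 PM→10:15 PM; 11 h 15 min
Fri: in 7:11 AM→7:15 AM, out 5:22 PM→5:15 PM; 10 h 0 min
Sat: in 6:04 AM→6:00 AM, out 2:45 PM→2:45 PM; 8 h 45 min − 60 min = 7 h 45 min
Total credited: 29 h 0 min.

29.00 hours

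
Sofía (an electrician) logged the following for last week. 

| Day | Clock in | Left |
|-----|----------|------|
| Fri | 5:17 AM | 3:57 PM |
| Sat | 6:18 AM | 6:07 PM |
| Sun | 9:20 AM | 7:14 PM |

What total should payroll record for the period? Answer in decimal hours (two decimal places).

32.38 hours

Fri: 5:17 AM–3:57 PM = 10 h 40 min
Sat: 6:18 AM–6:07 PM = 11 h 49 min
Sun: 9:20 AM–7:14 PM = 9 h 54 min
Total: 10 h 40 min + 11 h 49 min + 9 h 54 min = 32 h 23 min.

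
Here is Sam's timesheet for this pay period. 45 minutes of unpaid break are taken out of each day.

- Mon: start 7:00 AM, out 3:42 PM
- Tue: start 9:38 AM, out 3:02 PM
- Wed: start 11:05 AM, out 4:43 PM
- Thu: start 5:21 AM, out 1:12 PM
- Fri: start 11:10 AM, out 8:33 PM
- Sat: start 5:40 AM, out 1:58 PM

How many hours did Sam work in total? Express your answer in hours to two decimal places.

Mon: 7:00 AM–3:42 PM = 8 h 42 min; less 45 min break → 7 h 57 min
Tue: 9:38 AM–3:02 PM = 5 h 24 min; less 45 min break → 4 h 39 min
Wed: 11:05 AM–4:43 PM = 5 h 38 min; less 45 min break → 4 h 53 min
Thu: 5:21 AM–1:12 PM = 7 h 51 min; less 45 min break → 7 h 6 min
Fri: 11:10 AM–8:33 PM = 9 h 23 min; less 45 min break → 8 h 38 min
Sat: 5:40 AM–1:58 PM = 8 h 18 min; less 45 min break → 7 h 33 min
Total: 7 h 57 min + 4 h 39 min + 4 h 53 min + 7 h 6 min + 8 h 38 min + 7 h 33 min = 40 h 46 min.

40.77 hours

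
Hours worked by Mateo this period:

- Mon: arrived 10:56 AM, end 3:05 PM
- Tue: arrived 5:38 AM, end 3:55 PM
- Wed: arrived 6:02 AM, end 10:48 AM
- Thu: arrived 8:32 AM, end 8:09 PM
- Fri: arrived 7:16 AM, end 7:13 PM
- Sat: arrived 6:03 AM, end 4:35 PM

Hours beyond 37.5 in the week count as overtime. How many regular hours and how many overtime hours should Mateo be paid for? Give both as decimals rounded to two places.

Mon: 10:56 AM–3:05 PM = 4 h 9 min
Tue: 5:38 AM–3:55 PM = 10 h 17 min
Wed: 6:02 AM–10:48 AM = 4 h 46 min
Thu: 8:32 AM–8:09 PM = 11 h 37 min
Fri: 7:16 AM–7:13 PM = 11 h 57 min
Sat: 6:03 AM–4:35 PM = 10 h 32 min
Total worked: 53 h 18 min = 53.30 h.
Threshold 37.5 h → overtime 15 h 48 min, regular 37 h 30 min.

Regular 37.50 hours, overtime 15.80 hours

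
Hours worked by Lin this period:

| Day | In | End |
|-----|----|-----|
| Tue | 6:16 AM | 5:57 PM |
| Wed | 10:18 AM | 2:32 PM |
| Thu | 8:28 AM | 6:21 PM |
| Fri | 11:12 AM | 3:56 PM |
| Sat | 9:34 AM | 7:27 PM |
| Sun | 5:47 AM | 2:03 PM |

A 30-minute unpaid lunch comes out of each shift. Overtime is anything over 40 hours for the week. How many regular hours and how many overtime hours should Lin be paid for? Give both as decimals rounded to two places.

Regular 40.00 hours, overtime 5.68 hours

Tue: 6:16 AM–5:57 PM = 11 h 41 min; less 30 min break → 11 h 11 min
Wed: 10:18 AM–2:32 PM = 4 h 14 min; less 30 min break → 3 h 44 min
Thu: 8:28 AM–6:21 PM = 9 h 53 min; less 30 min break → 9 h 23 min
Fri: 11:12 AM–3:56 PM = 4 h 44 min; less 30 min break → 4 h 14 min
Sat: 9:34 AM–7:27 PM = 9 h 53 min; less 30 min break → 9 h 23 min
Sun: 5:47 AM–2:03 PM = 8 h 16 min; less 30 min break → 7 h 46 min
Total worked: 45 h 41 min = 45.68 h.
Threshold 40 h → overtime 5 h 41 min, regular 40 h 0 min.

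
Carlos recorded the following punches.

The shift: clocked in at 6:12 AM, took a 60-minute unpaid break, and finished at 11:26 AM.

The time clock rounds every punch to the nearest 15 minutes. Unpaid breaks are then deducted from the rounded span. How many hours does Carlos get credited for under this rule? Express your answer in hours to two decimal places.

The shift: in 6:12 AM→6:15 AM, out 11:26 AM→11:30 AM; 5 h 15 min − 60 min = 4 h 15 min

4.25 hours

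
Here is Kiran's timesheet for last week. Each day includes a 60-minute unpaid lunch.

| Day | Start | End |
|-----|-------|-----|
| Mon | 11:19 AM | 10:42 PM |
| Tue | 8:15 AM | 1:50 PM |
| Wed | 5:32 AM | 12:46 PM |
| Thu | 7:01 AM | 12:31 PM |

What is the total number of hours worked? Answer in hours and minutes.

25 h 42 min

Mon: 11:19 AM–10:42 PM = 11 h 23 min; less 60 min break → 10 h 23 min
Tue: 8:15 AM–1:50 PM = 5 h 35 min; less 60 min break → 4 h 35 min
Wed: 5:32 AM–12:46 PM = 7 h 14 min; less 60 min break → 6 h 14 min
Thu: 7:01 AM–12:31 PM = 5 h 30 min; less 60 min break → 4 h 30 min
Total: 10 h 23 min + 4 h 35 min + 6 h 14 min + 4 h 30 min = 25 h 42 min.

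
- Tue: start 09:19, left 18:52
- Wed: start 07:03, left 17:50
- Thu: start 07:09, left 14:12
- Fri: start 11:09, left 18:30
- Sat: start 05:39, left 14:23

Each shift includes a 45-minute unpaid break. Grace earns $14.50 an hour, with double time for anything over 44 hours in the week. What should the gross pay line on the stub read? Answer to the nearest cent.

$575.89

Tue: 09:19–18:52 = 9 h 33 min; less 45 min break → 8 h 48 min
Wed: 07:03–17:50 = 10 h 47 min; less 45 min break → 10 h 2 min
Thu: 07:09–14:12 = 7 h 3 min; less 45 min break → 6 h 18 min
Fri: 11:09–18:30 = 7 h 21 min; less 45 min break → 6 h 36 min
Sat: 05:39–14:23 = 8 h 44 min; less 45 min break → 7 h 59 min
Total worked: 39 h 43 min = 2383 min.
Regular 39 h 43 min = 2383 min at $14.50/h; overtime 0 h 0 min = 0 min at $29.00/h.
Pay = (2383 × $14.50 + 0 × $29.00) ÷ 60 = $575.89.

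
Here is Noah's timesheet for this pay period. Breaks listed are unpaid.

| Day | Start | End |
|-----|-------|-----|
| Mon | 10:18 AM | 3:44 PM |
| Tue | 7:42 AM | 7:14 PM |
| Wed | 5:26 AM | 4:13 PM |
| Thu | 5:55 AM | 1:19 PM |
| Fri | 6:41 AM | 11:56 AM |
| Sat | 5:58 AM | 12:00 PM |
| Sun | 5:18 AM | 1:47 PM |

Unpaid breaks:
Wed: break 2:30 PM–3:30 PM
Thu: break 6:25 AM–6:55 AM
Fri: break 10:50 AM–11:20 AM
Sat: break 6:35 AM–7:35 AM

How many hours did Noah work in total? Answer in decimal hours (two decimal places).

Mon: 10:18 AM–3:44 PM = 5 h 26 min
Tue: 7:42 AM–7:14 PM = 11 h 32 min
Wed: 5:26 AM–4:13 PM = 10 h 47 min; less 60 min break → 9 h 47 min
Thu: 5:55 AM–1:19 PM = 7 h 24 min; less 30 min break → 6 h 54 min
Fri: 6:41 AM–11:56 AM = 5 h 15 min; less 30 min break → 4 h 45 min
Sat: 5:58 AM–12:00 PM = 6 h 2 min; less 60 min break → 5 h 2 min
Sun: 5:18 AM–1:47 PM = 8 h 29 min
Total: 5 h 26 min + 11 h 32 min + 9 h 47 min + 6 h 54 min + 4 h 45 min + 5 h 2 min + 8 h 29 min = 51 h 55 min.

51.92 hours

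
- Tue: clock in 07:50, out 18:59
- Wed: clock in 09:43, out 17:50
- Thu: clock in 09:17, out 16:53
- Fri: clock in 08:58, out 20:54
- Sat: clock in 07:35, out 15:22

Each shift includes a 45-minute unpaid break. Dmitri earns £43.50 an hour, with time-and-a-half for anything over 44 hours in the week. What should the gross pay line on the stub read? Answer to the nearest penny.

Tue: 07:50–18:59 = 11 h 9 min; less 45 min break → 10 h 24 min
Wed: 09:43–17:50 = 8 h 7 min; less 45 min break → 7 h 22 min
Thu: 09:17–16:53 = 7 h 36 min; less 45 min break → 6 h 51 min
Fri: 08:58–20:54 = 11 h 56 min; less 45 min break → 11 h 11 min
Sat: 07:35–15:22 = 7 h 47 min; less 45 min break → 7 h 2 min
Total worked: 42 h 50 min = 2570 min.
Regular 42 h 50 min = 2570 min at £43.50/h; overtime 0 h 0 min = 0 min at £65.25/h.
Pay = (2570 × £43.50 + 0 × £65.25) ÷ 60 = £1863.25.

£1863.25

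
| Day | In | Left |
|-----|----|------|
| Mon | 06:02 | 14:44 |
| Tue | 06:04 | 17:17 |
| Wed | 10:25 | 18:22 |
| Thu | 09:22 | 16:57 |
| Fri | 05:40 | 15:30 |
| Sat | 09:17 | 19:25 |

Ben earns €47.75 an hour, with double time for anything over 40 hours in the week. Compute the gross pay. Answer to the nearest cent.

Mon: 06:02–14:44 = 8 h 42 min
Tue: 06:04–17:17 = 11 h 13 min
Wed: 10:25–18:22 = 7 h 57 min
Thu: 09:22–16:57 = 7 h 35 min
Fri: 05:40–15:30 = 9 h 50 min
Sat: 09:17–19:25 = 10 h 8 min
Total worked: 55 h 25 min = 3325 min.
Regular 40 h 0 min = 2400 min at €47.75/h; overtime 15 h 25 min = 925 min at €95.50/h.
Pay = (2400 × €47.75 + 925 × €95.50) ÷ 60 = €3382.29.

€3382.29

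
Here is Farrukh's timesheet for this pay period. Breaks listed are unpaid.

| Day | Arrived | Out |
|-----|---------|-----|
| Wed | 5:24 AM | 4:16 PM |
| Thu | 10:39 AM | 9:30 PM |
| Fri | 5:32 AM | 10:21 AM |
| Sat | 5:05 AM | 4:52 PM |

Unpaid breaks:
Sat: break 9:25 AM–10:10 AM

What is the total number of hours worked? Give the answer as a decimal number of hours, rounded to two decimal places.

37.57 hours

Wed: 5:24 AM–4:16 PM = 10 h 52 min
Thu: 10:39 AM–9:30 PM = 10 h 51 min
Fri: 5:32 AM–10:21 AM = 4 h 49 min
Sat: 5:05 AM–4:52 PM = 11 h 47 min; less 45 min break → 11 h 2 min
Total: 10 h 52 min + 10 h 51 min + 4 h 49 min + 11 h 2 min = 37 h 34 min.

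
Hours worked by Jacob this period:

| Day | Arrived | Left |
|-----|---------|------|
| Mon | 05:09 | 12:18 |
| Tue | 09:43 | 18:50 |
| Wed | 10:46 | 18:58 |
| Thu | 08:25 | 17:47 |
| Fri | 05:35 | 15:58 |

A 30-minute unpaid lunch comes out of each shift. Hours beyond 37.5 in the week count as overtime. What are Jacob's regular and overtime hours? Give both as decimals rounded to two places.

Mon: 05:09–12:18 = 7 h 9 min; less 30 min break → 6 h 39 min
Tue: 09:43–18:50 = 9 h 7 min; less 30 min break → 8 h 37 min
Wed: 10:46–18:58 = 8 h 12 min; less 30 min break → 7 h 42 min
Thu: 08:25–17:47 = 9 h 22 min; less 30 min break → 8 h 52 min
Fri: 05:35–15:58 = 10 h 23 min; less 30 min break → 9 h 53 min
Total worked: 41 h 43 min = 41.72 h.
Threshold 37.5 h → overtime 4 h 13 min, regular 37 h 30 min.

Regular 37.50 hours, overtime 4.22 hours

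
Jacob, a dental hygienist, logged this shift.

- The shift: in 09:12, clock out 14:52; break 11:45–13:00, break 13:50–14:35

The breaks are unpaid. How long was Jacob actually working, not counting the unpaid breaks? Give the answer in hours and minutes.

The shift: 09:12–14:52 = 5 h 40 min; less 120 min break → 3 h 40 min

3 h 40 min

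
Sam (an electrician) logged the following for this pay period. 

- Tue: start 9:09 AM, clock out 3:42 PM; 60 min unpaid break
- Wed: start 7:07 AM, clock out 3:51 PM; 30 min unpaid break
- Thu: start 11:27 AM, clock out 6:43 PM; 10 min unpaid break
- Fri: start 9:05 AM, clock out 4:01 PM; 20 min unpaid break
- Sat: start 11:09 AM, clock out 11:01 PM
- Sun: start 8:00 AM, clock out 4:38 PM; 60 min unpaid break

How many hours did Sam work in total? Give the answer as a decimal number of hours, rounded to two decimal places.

Tue: 9:09 AM–3:42 PM = 6 h 33 min; less 60 min break → 5 h 33 min
Wed: 7:07 AM–3:51 PM = 8 h 44 min; less 30 min break → 8 h 14 min
Thu: 11:27 AM–6:43 PM = 7 h 16 min; less 10 min break → 7 h 6 min
Fri: 9:05 AM–4:01 PM = 6 h 56 min; less 20 min break → 6 h 36 min
Sat: 11:09 AM–11:01 PM = 11 h 52 min
Sun: 8:00 AM–4:38 PM = 8 h 38 min; less 60 min break → 7 h 38 min
Total: 5 h 33 min + 8 h 14 min + 7 h 6 min + 6 h 36 min + 11 h 52 min + 7 h 38 min = 46 h 59 min.

46.98 hours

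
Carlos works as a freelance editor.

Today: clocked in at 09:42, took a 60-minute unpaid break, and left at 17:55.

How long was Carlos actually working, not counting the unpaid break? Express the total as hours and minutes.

7 h 13 min

Today: 09:42–17:55 = 8 h 13 min; less 60 min break → 7 h 13 min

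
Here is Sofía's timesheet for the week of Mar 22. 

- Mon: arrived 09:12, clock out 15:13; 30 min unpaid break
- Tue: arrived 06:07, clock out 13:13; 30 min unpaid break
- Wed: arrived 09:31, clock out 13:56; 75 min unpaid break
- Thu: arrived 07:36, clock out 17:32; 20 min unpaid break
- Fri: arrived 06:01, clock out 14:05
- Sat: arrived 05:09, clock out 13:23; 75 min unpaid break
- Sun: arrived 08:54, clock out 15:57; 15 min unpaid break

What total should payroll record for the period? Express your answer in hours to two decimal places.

Mon: 09:12–15:13 = 6 h 1 min; less 30 min break → 5 h 31 min
Tue: 06:07–13:13 = 7 h 6 min; less 30 min break → 6 h 36 min
Wed: 09:31–13:56 = 4 h 25 min; less 75 min break → 3 h 10 min
Thu: 07:36–17:32 = 9 h 56 min; less 20 min break → 9 h 36 min
Fri: 06:01–14:05 = 8 h 4 min
Sat: 05:09–13:23 = 8 h 14 min; less 75 min break → 6 h 59 min
Sun: 08:54–15:57 = 7 h 3 min; less 15 min break → 6 h 48 min
Total: 5 h 31 min + 6 h 36 min + 3 h 10 min + 9 h 36 min + 8 h 4 min + 6 h 59 min + 6 h 48 min = 46 h 44 min.

46.73 hours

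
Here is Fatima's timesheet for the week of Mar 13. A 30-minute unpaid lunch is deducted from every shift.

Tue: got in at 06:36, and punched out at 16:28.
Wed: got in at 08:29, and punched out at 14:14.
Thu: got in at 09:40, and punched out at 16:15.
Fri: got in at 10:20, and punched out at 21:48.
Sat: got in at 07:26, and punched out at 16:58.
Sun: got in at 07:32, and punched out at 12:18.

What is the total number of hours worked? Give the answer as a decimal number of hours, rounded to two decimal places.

Tue: 06:36–16:28 = 9 h 52 min; less 30 min break → 9 h 22 min
Wed: 08:29–14:14 = 5 h 45 min; less 30 min break → 5 h 15 min
Thu: 09:40–16:15 = 6 h 35 min; less 30 min break → 6 h 5 min
Fri: 10:20–21:48 = 11 h 28 min; less 30 min break → 10 h 58 min
Sat: 07:26–16:58 = 9 h 32 min; less 30 min break → 9 h 2 min
Sun: 07:32–12:18 = 4 h 46 min; less 30 min break → 4 h 16 min
Total: 9 h 22 min + 5 h 15 min + 6 h 5 min + 10 h 58 min + 9 h 2 min + 4 h 16 min = 44 h 58 min.

44.97 hours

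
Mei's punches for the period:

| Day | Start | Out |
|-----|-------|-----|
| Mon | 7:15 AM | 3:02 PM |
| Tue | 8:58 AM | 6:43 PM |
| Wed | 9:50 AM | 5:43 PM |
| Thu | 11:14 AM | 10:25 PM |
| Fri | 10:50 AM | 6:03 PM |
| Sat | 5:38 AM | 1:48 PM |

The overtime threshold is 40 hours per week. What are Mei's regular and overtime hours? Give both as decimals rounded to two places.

Regular 40.00 hours, overtime 11.98 hours

Mon: 7:15 AM–3:02 PM = 7 h 47 min
Tue: 8:58 AM–6:43 PM = 9 h 45 min
Wed: 9:50 AM–5:43 PM = 7 h 53 min
Thu: 11:14 AM–10:25 PM = 11 h 11 min
Fri: 10:50 AM–6:03 PM = 7 h 13 min
Sat: 5:38 AM–1:48 PM = 8 h 10 min
Total worked: 51 h 59 min = 51.98 h.
Threshold 40 h → overtime 11 h 59 min, regular 40 h 0 min.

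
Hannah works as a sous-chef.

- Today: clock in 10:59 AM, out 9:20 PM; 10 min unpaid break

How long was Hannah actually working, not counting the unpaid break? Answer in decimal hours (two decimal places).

10.18 hours

Today: 10:59 AM–9:20 PM = 10 h 21 min; less 10 min break → 10 h 11 min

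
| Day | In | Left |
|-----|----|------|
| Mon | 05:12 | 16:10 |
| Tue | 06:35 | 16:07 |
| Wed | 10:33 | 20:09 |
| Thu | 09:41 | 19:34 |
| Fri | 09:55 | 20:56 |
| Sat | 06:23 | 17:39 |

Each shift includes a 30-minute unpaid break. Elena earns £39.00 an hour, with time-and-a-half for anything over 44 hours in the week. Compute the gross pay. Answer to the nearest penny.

Mon: 05:12–16:10 = 10 h 58 min; less 30 min break → 10 h 28 min
Tue: 06:35–16:07 = 9 h 32 min; less 30 min break → 9 h 2 min
Wed: 10:33–20:09 = 9 h 36 min; less 30 min break → 9 h 6 min
Thu: 09:41–19:34 = 9 h 53 min; less 30 min break → 9 h 23 min
Fri: 09:55–20:56 = 11 h 1 min; less 30 min break → 10 h 31 min
Sat: 06:23–17:39 = 11 h 16 min; less 30 min break → 10 h 46 min
Total worked: 59 h 16 min = 3556 min.
Regular 44 h 0 min = 2640 min at £39.00/h; overtime 15 h 16 min = 916 min at £58.50/h.
Pay = (2640 × £39.00 + 916 × £58.50) ÷ 60 = £2609.10.

£2609.10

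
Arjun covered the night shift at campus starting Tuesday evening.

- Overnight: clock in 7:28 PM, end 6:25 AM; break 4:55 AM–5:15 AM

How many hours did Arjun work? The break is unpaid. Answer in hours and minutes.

10 h 37 min

Overnight: 7:28 PM → midnight = 4 h 32 min; midnight → 6:25 AM = 6 h 25 min; span 10 h 57 min; less 20 min break → 10 h 37 min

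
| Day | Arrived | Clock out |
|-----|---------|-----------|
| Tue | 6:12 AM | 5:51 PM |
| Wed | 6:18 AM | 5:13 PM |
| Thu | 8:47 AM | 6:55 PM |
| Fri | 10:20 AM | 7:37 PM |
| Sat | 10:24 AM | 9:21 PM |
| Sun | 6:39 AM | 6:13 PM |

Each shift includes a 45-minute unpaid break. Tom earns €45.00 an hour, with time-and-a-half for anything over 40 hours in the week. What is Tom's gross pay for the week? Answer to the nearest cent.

€3150.00

Tue: 6:12 AM–5:51 PM = 11 h 39 min; less 45 min break → 10 h 54 min
Wed: 6:18 AM–5:13 PM = 10 h 55 min; less 45 min break → 10 h 10 min
Thu: 8:47 AM–6:55 PM = 10 h 8 min; less 45 min break → 9 h 23 min
Fri: 10:20 AM–7:37 PM = 9 h 17 min; less 45 min break → 8 h 32 min
Sat: 10:24 AM–9:21 PM = 10 h 57 min; less 45 min break → 10 h 12 min
Sun: 6:39 AM–6:13 PM = 11 h 34 min; less 45 min break → 10 h 49 min
Total worked: 60 h 0 min = 3600 min.
Regular 40 h 0 min = 2400 min at €45.00/h; overtime 20 h 0 min = 1200 min at €67.50/h.
Pay = (2400 × €45.00 + 1200 × €67.50) ÷ 60 = €3150.00.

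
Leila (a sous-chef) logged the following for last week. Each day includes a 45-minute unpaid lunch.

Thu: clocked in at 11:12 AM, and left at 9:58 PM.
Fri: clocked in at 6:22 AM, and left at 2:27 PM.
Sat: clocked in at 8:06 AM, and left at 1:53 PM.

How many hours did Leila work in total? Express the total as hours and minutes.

Thu: 11:12 AM–9:58 PM = 10 h 46 min; less 45 min break → 10 h 1 min
Fri: 6:22 AM–2:27 PM = 8 h 5 min; less 45 min break → 7 h 20 min
Sat: 8:06 AM–1:53 PM = 5 h 47 min; less 45 min break → 5 h 2 min
Total: 10 h 1 min + 7 h 20 min + 5 h 2 min = 22 h 23 min.

22 h 23 min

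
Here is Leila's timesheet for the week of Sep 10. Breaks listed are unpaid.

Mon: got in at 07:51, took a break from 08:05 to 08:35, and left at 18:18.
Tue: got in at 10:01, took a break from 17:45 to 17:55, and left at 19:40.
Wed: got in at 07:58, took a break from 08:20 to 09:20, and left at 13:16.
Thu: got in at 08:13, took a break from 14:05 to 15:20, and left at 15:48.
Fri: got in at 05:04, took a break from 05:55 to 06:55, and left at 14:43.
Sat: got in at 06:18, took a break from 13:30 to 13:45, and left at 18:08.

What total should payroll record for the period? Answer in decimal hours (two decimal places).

Mon: 07:51–18:18 = 10 h 27 min; less 30 min break → 9 h 57 min
Tue: 10:01–19:40 = 9 h 39 min; less 10 min break → 9 h 29 min
Wed: 07:58–13:16 = 5 h 18 min; less 60 min break → 4 h 18 min
Thu: 08:13–15:48 = 7 h 35 min; less 75 min break → 6 h 20 min
Fri: 05:04–14:43 = 9 h 39 min; less 60 min break → 8 h 39 min
Sat: 06:18–18:08 = 11 h 50 min; less 15 min break → 11 h 35 min
Total: 9 h 57 min + 9 h 29 min + 4 h 18 min + 6 h 20 min + 8 h 39 min + 11 h 35 min = 50 h 18 min.

50.30 hours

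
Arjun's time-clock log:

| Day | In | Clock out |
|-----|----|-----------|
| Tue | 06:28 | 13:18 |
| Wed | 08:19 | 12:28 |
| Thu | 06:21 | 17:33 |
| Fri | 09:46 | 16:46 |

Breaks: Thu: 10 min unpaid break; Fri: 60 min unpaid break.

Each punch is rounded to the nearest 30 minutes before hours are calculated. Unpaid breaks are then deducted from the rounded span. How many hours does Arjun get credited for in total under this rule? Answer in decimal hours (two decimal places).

27.83 hours

Tue: in 06:28→06:30, out 13:18→13:30; 7 h 0 min
Wed: in 08:19→08:30, out 12:28→12:30; 4 h 0 min
Thu: in 06:21→06:30, out 17:33→17:30; 11 h 0 min − 10 min = 10 h 50 min
Fri: in 09:46→10:00, out 16:46→17:00; 7 h 0 min − 60 min = 6 h 0 min
Total credited: 27 h 50 min.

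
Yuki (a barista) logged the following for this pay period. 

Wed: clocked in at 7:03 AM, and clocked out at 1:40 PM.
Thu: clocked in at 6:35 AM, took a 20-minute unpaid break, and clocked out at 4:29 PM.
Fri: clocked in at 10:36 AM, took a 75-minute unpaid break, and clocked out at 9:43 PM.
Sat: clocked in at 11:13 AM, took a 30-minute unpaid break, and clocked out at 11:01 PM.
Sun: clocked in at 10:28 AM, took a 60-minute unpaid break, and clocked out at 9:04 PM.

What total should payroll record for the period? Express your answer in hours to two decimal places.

46.95 hours

Wed: 7:03 AM–1:40 PM = 6 h 37 min
Thu: 6:35 AM–4:29 PM = 9 h 54 min; less 20 min break → 9 h 34 min
Fri: 10:36 AM–9:43 PM = 11 h 7 min; less 75 min break → 9 h 52 min
Sat: 11:13 AM–11:01 PM = 11 h 48 min; less 30 min break → 11 h 18 min
Sun: 10:28 AM–9:04 PM = 10 h 36 min; less 60 min break → 9 h 36 min
Total: 6 h 37 min + 9 h 34 min + 9 h 52 min + 11 h 18 min + 9 h 36 min = 46 h 57 min.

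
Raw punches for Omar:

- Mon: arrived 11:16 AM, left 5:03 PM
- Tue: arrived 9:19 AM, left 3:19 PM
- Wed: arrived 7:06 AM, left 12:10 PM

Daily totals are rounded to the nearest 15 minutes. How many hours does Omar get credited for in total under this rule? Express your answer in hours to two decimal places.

16.75 hours

Mon: 11:16 AM–5:03 PM = 5 h 47 min → rounds to 5 h 45 min
Tue: 9:19 AM–3:19 PM = 6 h 0 min → rounds to 6 h 0 min
Wed: 7:06 AM–12:10 PM = 5 h 4 min → rounds to 5 h 0 min
Total credited: 16 h 45 min.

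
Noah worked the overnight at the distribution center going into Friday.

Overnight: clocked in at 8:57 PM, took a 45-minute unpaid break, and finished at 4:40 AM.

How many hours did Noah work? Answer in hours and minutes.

Overnight: 8:57 PM → midnight = 3 h 3 min; midnight → 4:40 AM = 4 h 40 min; span 7 h 43 min; less 45 min break → 6 h 58 min

6 h 58 min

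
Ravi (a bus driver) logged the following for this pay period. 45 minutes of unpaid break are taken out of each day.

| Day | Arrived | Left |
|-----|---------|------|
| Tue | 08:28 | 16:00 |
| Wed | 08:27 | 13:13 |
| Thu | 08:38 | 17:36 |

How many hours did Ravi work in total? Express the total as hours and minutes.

Tue: 08:28–16:00 = 7 h 32 min; less 45 min break → 6 h 47 min
Wed: 08:27–13:13 = 4 h 46 min; less 45 min break → 4 h 1 min
Thu: 08:38–17:36 = 8 h 58 min; less 45 min break → 8 h 13 min
Total: 6 h 47 min + 4 h 1 min + 8 h 13 min = 19 h 1 min.

19 h 1 min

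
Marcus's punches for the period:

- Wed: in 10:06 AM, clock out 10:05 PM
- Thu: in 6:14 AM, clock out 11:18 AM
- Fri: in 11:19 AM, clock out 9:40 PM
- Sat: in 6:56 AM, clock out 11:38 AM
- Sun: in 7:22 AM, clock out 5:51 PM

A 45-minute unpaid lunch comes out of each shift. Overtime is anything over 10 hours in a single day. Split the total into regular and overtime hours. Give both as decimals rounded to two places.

Regular 37.60 hours, overtime 1.23 hours

Wed: 10:06 AM–10:05 PM = 11 h 59 min; less 45 min break → 11 h 14 min
Thu: 6:14 AM–11:18 AM = 5 h 4 min; less 45 min break → 4 h 19 min
Fri: 11:19 AM–9:40 PM = 10 h 21 min; less 45 min break → 9 h 36 min
Sat: 6:56 AM–11:38 AM = 4 h 42 min; less 45 min break → 3 h 57 min
Sun: 7:22 AM–5:51 PM = 10 h 29 min; less 45 min break → 9 h 44 min
Wed reg 10 h 0 min / OT 1 h 14 min; Thu reg 4 h 19 min / OT 0 h 0 min; Fri reg 9 h 36 min / OT 0 h 0 min; Sat reg 3 h 57 min / OT 0 h 0 min; Sun reg 9 h 44 min / OT 0 h 0 min.
Totals: regular 37 h 36 min, overtime 1 h 14 min.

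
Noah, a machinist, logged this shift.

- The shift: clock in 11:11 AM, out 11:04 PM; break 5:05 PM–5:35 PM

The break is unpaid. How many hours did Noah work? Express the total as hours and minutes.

11 h 23 min

The shift: 11:11 AM–11:04 PM = 11 h 53 min; less 30 min break → 11 h 23 min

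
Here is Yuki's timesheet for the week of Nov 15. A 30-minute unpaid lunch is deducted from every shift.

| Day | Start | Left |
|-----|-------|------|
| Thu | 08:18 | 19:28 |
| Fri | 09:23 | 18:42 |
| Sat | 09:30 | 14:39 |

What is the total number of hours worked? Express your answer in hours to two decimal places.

24.13 hours

Thu: 08:18–19:28 = 11 h 10 min; less 30 min break → 10 h 40 min
Fri: 09:23–18:42 = 9 h 19 min; less 30 min break → 8 h 49 min
Sat: 09:30–14:39 = 5 h 9 min; less 30 min break → 4 h 39 min
Total: 10 h 40 min + 8 h 49 min + 4 h 39 min = 24 h 8 min.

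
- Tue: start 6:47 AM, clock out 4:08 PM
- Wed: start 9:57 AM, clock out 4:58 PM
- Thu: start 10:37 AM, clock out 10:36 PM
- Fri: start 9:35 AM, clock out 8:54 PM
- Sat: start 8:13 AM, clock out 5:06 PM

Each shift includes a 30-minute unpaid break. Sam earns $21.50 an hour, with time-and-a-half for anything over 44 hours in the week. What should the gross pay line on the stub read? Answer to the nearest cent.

Tue: 6:47 AM–4:08 PM = 9 h 21 min; less 30 min break → 8 h 51 min
Wed: 9:57 AM–4:58 PM = 7 h 1 min; less 30 min break → 6 h 31 min
Thu: 10:37 AM–10:36 PM = 11 h 59 min; less 30 min break → 11 h 29 min
Fri: 9:35 AM–8:54 PM = 11 h 19 min; less 30 min break → 10 h 49 min
Sat: 8:13 AM–5:06 PM = 8 h 53 min; less 30 min break → 8 h 23 min
Total worked: 46 h 3 min = 2763 min.
Regular 44 h 0 min = 2640 min at $21.50/h; overtime 2 h 3 min = 123 min at $32.25/h.
Pay = (2640 × $21.50 + 123 × $32.25) ÷ 60 = $1012.11.

$1012.11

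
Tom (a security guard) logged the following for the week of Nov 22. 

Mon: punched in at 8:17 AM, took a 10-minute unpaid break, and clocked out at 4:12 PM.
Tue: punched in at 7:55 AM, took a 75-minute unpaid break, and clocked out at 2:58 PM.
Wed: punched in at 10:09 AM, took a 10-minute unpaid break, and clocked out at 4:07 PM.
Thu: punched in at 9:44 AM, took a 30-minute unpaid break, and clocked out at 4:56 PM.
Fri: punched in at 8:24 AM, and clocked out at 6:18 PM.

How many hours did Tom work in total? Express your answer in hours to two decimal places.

35.95 hours

Mon: 8:17 AM–4:12 PM = 7 h 55 min; less 10 min break → 7 h 45 min
Tue: 7:55 AM–2:58 PM = 7 h 3 min; less 75 min break → 5 h 48 min
Wed: 10:09 AM–4:07 PM = 5 h 58 min; less 10 min break → 5 h 48 min
Thu: 9:44 AM–4:56 PM = 7 h 12 min; less 30 min break → 6 h 42 min
Fri: 8:24 AM–6:18 PM = 9 h 54 min
Total: 7 h 45 min + 5 h 48 min + 5 h 48 min + 6 h 42 min + 9 h 54 min = 35 h 57 min.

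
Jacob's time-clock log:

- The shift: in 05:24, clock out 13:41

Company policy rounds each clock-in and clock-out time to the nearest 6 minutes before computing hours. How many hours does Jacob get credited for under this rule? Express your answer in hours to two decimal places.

8.30 hours

The shift: in 05:24→05:24, out 13:41→13:42; 8 h 18 min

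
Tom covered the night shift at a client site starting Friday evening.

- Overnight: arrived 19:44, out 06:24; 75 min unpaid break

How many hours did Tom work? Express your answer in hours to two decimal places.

Overnight: 19:44 → midnight = 4 h 16 min; midnight → 06:24 = 6 h 24 min; span 10 h 40 min; less 75 min break → 9 h 25 min

9.42 hours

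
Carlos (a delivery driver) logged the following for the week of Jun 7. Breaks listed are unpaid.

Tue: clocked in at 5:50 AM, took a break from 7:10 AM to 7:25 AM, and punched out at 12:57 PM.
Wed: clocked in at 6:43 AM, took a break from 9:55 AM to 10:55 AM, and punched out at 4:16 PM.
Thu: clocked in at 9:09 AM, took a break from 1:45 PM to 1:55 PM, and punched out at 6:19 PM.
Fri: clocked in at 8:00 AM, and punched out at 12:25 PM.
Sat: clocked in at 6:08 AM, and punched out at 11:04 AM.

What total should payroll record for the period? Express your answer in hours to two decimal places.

33.77 hours

Tue: 5:50 AM–12:57 PM = 7 h 7 min; less 15 min break → 6 h 52 min
Wed: 6:43 AM–4:16 PM = 9 h 33 min; less 60 min break → 8 h 33 min
Thu: 9:09 AM–6:19 PM = 9 h 10 min; less 10 min break → 9 h 0 min
Fri: 8:00 AM–12:25 PM = 4 h 25 min
Sat: 6:08 AM–11:04 AM = 4 h 56 min
Total: 6 h 52 min + 8 h 33 min + 9 h 0 min + 4 h 25 min + 4 h 56 min = 33 h 46 min.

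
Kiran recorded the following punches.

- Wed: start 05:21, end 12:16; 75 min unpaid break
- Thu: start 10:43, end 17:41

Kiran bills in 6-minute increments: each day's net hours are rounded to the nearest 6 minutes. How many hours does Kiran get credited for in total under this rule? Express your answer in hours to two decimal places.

Wed: 05:21–12:16 = 6 h 55 min − 75 min = 5 h 40 min → rounds to 5 h 42 min
Thu: 10:43–17:41 = 6 h 58 min → rounds to 7 h 0 min
Total credited: 12 h 42 min.

12.70 hours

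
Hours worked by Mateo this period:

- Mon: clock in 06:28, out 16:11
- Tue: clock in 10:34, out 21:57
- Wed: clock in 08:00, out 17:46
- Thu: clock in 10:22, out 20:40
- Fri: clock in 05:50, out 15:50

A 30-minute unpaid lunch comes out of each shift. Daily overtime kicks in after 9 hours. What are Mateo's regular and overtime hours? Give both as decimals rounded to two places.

Regular 45.00 hours, overtime 3.67 hours

Mon: 06:28–16:11 = 9 h 43 min; less 30 min break → 9 h 13 min
Tue: 10:34–21:57 = 11 h 23 min; less 30 min break → 10 h 53 min
Wed: 08:00–17:46 = 9 h 46 min; less 30 min break → 9 h 16 min
Thu: 10:22–20:40 = 10 h 18 min; less 30 min break → 9 h 48 min
Fri: 05:50–15:50 = 10 h 0 min; less 30 min break → 9 h 30 min
Mon reg 9 h 0 min / OT 0 h 13 min; Tue reg 9 h 0 min / OT 1 h 53 min; Wed reg 9 h 0 min / OT 0 h 16 min; Thu reg 9 h 0 min / OT 0 h 48 min; Fri reg 9 h 0 min / OT 0 h 30 min.
Totals: regular 45 h 0 min, overtime 3 h 40 min.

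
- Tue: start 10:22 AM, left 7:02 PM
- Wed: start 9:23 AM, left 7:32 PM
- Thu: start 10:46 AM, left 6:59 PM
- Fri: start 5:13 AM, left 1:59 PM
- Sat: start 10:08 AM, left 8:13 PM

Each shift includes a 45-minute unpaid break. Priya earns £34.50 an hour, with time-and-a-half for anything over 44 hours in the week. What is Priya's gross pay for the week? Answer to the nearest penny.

£1453.60

Tue: 10:22 AM–7:02 PM = 8 h 40 min; less 45 min break → 7 h 55 min
Wed: 9:23 AM–7:32 PM = 10 h 9 min; less 45 min break → 9 h 24 min
Thu: 10:46 AM–6:59 PM = 8 h 13 min; less 45 min break → 7 h 28 min
Fri: 5:13 AM–1:59 PM = 8 h 46 min; less 45 min break → 8 h 1 min
Sat: 10:08 AM–8:13 PM = 10 h 5 min; less 45 min break → 9 h 20 min
Total worked: 42 h 8 min = 2528 min.
Regular 42 h 8 min = 2528 min at £34.50/h; overtime 0 h 0 min = 0 min at £51.75/h.
Pay = (2528 × £34.50 + 0 × £51.75) ÷ 60 = £1453.60.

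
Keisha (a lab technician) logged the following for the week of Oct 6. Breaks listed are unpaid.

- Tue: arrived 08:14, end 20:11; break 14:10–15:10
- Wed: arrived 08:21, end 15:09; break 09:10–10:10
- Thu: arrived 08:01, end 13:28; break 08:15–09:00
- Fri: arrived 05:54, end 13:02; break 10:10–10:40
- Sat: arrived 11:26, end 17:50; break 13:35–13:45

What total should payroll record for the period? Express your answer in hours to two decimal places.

Tue: 08:14–20:11 = 11 h 57 min; less 60 min break → 10 h 57 min
Wed: 08:21–15:09 = 6 h 48 min; less 60 min break → 5 h 48 min
Thu: 08:01–13:28 = 5 h 27 min; less 45 min break → 4 h 42 min
Fri: 05:54–13:02 = 7 h 8 min; less 30 min break → 6 h 38 min
Sat: 11:26–17:50 = 6 h 24 min; less 10 min break → 6 h 14 min
Total: 10 h 57 min + 5 h 48 min + 4 h 42 min + 6 h 38 min + 6 h 14 min = 34 h 19 min.

34.32 hours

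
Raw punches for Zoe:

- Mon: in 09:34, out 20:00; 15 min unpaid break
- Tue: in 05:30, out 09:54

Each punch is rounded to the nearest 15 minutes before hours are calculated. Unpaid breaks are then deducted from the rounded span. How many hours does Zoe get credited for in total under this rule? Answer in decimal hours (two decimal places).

Mon: in 09:34→09:30, out 20:00→20:00; 10 h 30 min − 15 min = 10 h 15 min
Tue: in 05:30→05:30, out 09:54→10:00; 4 h 30 min
Total credited: 14 h 45 min.

14.75 hours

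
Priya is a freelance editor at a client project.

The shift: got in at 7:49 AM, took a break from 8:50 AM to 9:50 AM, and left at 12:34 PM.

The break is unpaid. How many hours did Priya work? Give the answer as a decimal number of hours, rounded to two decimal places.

3.75 hours

The shift: 7:49 AM–12:34 PM = 4 h 45 min; less 60 min break → 3 h 45 min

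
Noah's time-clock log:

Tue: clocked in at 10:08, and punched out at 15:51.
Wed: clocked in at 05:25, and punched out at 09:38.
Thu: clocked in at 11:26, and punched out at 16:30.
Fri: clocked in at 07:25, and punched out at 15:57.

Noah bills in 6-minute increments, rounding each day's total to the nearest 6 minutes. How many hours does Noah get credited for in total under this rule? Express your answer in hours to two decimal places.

23.50 hours

Tue: 10:08–15:51 = 5 h 43 min → rounds to 5 h 42 min
Wed: 05:25–09:38 = 4 h 13 min → rounds to 4 h 12 min
Thu: 11:26–16:30 = 5 h 4 min → rounds to 5 h 6 min
Fri: 07:25–15:57 = 8 h 32 min → rounds to 8 h 30 min
Total credited: 23 h 30 min.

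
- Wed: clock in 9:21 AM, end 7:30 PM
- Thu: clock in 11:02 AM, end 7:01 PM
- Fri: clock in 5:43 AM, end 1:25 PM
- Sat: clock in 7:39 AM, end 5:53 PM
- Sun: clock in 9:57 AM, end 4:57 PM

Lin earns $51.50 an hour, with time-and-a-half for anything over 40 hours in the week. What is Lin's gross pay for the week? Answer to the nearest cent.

Wed: 9:21 AM–7:30 PM = 10 h 9 min
Thu: 11:02 AM–7:01 PM = 7 h 59 min
Fri: 5:43 AM–1:25 PM = 7 h 42 min
Sat: 7:39 AM–5:53 PM = 10 h 14 min
Sun: 9:57 AM–4:57 PM = 7 h 0 min
Total worked: 43 h 4 min = 2584 min.
Regular 40 h 0 min = 2400 min at $51.50/h; overtime 3 h 4 min = 184 min at $77.25/h.
Pay = (2400 × $51.50 + 184 × $77.25) ÷ 60 = $2296.90.

$2296.90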